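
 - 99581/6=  - 16597 + 1/6 = - 16596.83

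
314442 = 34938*9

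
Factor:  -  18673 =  - 71^1  *263^1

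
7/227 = 7/227 = 0.03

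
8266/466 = 17 + 172/233 = 17.74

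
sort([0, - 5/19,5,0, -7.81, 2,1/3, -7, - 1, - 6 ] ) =[-7.81, - 7, - 6, - 1, - 5/19,0 , 0, 1/3, 2, 5 ]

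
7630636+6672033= 14302669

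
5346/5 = 5346/5= 1069.20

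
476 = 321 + 155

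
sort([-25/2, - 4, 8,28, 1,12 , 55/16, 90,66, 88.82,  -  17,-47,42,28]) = [ - 47, - 17, - 25/2,-4,1,55/16, 8, 12,28, 28 , 42, 66, 88.82, 90 ]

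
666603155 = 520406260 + 146196895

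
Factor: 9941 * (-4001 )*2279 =  -  43^1*53^1*4001^1*9941^1 = - 90644811539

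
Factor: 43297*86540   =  2^2*5^1*29^1 * 1493^1 * 4327^1  =  3746922380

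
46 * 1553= 71438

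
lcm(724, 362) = 724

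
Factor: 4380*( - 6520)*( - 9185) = 2^5*3^1*5^3*11^1 *73^1*163^1*167^1 = 262301556000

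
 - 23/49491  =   - 23/49491 = -  0.00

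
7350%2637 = 2076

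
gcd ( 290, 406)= 58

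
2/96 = 1/48 =0.02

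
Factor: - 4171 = -43^1*97^1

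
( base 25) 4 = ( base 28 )4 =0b100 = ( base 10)4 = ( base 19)4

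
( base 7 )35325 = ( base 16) 237C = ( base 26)dba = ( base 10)9084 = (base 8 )21574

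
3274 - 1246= 2028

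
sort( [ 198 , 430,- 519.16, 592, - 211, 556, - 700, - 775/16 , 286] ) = [ - 700, - 519.16,  -  211, - 775/16,198 , 286,430,556,592] 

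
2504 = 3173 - 669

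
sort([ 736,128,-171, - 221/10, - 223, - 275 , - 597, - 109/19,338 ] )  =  [ - 597, - 275, - 223,  -  171, - 221/10,-109/19,128,  338,736 ] 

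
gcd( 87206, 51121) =7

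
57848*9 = 520632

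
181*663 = 120003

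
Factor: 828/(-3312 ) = -1/4=- 2^( - 2)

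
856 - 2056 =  - 1200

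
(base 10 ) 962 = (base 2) 1111000010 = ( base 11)7a5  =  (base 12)682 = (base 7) 2543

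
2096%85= 56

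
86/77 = 86/77 = 1.12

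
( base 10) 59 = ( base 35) 1O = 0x3B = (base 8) 73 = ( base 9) 65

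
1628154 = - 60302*( - 27 )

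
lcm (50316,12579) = 50316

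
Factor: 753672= 2^3*3^1*31^1*1013^1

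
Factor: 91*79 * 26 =186914 = 2^1 * 7^1*13^2*79^1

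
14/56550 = 7/28275  =  0.00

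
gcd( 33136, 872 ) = 872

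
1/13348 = 1/13348 = 0.00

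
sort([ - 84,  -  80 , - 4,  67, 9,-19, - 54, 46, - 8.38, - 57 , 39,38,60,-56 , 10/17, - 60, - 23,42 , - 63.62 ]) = [  -  84 , - 80, - 63.62,  -  60, - 57, - 56, - 54,-23 , - 19, - 8.38,-4,10/17,9  ,  38 , 39,42,  46,  60, 67 ] 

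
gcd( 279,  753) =3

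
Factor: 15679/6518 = 2^ ( - 1 ) * 3259^( - 1 ) * 15679^1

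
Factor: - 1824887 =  - 1824887^1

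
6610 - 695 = 5915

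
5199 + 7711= 12910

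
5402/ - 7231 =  - 5402/7231  =  - 0.75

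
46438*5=232190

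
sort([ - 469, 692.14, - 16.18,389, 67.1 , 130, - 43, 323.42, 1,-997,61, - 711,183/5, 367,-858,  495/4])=[-997, - 858,-711, - 469,  -  43,  -  16.18,1,183/5,61,67.1,495/4,130,323.42,367,389,692.14]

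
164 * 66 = 10824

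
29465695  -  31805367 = -2339672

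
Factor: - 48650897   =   - 743^1*65479^1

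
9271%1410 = 811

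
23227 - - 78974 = 102201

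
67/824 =67/824 = 0.08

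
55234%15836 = 7726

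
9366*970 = 9085020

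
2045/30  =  68 + 1/6  =  68.17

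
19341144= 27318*708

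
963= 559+404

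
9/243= 1/27 = 0.04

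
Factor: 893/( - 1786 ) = -2^( - 1 )  =  -1/2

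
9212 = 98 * 94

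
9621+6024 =15645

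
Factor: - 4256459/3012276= -2^(- 2)*3^(- 1)*173^( - 1 ) * 1451^( - 1 )*4256459^1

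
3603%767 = 535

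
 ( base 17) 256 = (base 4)22131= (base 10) 669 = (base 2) 1010011101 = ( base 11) 559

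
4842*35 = 169470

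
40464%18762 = 2940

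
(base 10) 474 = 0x1da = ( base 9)576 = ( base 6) 2110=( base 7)1245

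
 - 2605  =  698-3303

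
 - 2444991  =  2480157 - 4925148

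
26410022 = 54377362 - 27967340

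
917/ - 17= - 917/17 = -53.94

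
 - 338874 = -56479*6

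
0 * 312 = 0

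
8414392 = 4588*1834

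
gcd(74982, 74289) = 3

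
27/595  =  27/595 =0.05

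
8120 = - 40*( - 203)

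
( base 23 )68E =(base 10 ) 3372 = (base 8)6454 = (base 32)39C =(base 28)48c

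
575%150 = 125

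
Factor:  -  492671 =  - 492671^1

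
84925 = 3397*25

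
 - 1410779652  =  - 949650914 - 461128738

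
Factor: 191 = 191^1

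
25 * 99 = 2475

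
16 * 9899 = 158384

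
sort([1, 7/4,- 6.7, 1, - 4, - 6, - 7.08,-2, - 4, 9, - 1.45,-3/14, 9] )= [ - 7.08,  -  6.7,-6,-4, - 4, - 2, - 1.45, - 3/14,1 , 1, 7/4,9,  9 ] 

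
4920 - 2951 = 1969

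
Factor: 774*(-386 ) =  - 298764 = - 2^2*3^2*43^1*193^1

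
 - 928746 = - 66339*14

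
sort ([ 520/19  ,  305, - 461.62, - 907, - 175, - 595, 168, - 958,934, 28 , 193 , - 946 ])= [ - 958, - 946, - 907, - 595,  -  461.62, - 175, 520/19, 28,168, 193,  305,934] 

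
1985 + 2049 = 4034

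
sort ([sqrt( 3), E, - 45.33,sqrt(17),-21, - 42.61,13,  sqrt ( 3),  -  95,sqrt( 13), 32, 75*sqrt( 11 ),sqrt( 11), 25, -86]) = [ - 95,-86,-45.33  , - 42.61, - 21,  sqrt( 3), sqrt( 3 ), E,sqrt(11), sqrt(13), sqrt( 17 ) , 13,25,32, 75*sqrt( 11 ) ] 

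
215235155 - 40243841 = 174991314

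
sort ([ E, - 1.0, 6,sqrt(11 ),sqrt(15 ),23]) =[ - 1.0,E , sqrt(11),  sqrt(15),6, 23]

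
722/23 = 31 + 9/23 = 31.39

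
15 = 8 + 7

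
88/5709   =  8/519 = 0.02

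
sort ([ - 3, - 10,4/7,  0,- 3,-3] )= [ - 10, - 3, - 3,-3, 0, 4/7] 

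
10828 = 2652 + 8176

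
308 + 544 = 852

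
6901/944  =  6901/944 = 7.31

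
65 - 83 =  - 18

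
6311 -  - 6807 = 13118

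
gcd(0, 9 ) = 9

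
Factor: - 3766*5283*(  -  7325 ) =145736573850 = 2^1*3^2*5^2 * 7^1 * 269^1 * 293^1*587^1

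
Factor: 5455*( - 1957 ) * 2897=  - 5^1*19^1* 103^1*1091^1* 2897^1  =  - 30926735195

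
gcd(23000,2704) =8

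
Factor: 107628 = 2^2 * 3^1 * 8969^1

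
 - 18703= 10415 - 29118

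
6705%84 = 69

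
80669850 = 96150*839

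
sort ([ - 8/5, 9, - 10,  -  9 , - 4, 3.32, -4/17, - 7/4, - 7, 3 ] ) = [- 10, - 9, - 7, - 4 , - 7/4 ,-8/5, - 4/17,3, 3.32 , 9 ]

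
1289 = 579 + 710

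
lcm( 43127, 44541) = 2717001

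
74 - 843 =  - 769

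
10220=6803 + 3417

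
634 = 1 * 634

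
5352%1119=876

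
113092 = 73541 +39551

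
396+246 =642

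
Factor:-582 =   -  2^1*3^1*97^1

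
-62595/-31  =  2019 + 6/31 = 2019.19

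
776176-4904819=-4128643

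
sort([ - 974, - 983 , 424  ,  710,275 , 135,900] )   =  [ - 983, - 974, 135,  275,424, 710, 900]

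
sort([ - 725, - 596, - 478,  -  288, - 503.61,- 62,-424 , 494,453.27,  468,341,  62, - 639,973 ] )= [  -  725,  -  639, - 596,-503.61,-478, - 424,  -  288, - 62,62,341,  453.27 , 468, 494,973] 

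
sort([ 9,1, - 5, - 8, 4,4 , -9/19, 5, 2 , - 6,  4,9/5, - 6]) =[ - 8,  -  6, - 6,  -  5 , - 9/19,1,9/5,  2,4, 4,4,5,  9 ]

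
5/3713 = 5/3713 = 0.00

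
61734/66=935  +  4/11=935.36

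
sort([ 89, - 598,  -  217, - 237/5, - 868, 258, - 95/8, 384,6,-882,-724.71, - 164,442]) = [ - 882, - 868, - 724.71, - 598, - 217, - 164, - 237/5, - 95/8, 6 , 89,258, 384, 442]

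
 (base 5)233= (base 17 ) 40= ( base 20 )38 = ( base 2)1000100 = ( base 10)68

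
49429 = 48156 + 1273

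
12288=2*6144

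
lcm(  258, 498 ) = 21414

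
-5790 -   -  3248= -2542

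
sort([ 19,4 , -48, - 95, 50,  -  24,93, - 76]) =[ - 95, - 76, - 48, - 24,4, 19, 50,93 ]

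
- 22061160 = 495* ( - 44568 )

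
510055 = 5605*91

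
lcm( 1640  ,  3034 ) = 60680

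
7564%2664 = 2236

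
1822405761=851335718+971070043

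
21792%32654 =21792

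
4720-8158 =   -  3438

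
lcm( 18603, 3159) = 167427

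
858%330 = 198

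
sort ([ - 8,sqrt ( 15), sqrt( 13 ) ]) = [ - 8, sqrt( 13 ),sqrt( 15 )] 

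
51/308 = 51/308= 0.17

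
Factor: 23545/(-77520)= - 277/912 =- 2^ ( - 4) *3^( - 1)*19^( - 1 ) * 277^1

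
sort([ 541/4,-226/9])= [ - 226/9, 541/4]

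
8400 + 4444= 12844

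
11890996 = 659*18044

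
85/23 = 85/23 = 3.70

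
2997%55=27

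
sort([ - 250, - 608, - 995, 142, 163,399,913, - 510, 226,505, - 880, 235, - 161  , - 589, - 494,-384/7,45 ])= [ - 995, - 880, - 608 , - 589, - 510  , - 494, - 250, - 161, - 384/7,45, 142, 163,226,235,399,505,913]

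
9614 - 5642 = 3972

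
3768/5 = 753 + 3/5= 753.60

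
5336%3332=2004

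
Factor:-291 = -3^1*97^1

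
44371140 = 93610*474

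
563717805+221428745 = 785146550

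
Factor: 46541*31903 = 1484797523 = 11^1 * 61^1 * 523^1 * 4231^1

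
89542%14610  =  1882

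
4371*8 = 34968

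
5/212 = 5/212 = 0.02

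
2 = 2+0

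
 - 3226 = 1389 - 4615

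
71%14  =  1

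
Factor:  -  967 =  - 967^1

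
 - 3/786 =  - 1 + 261/262 = -  0.00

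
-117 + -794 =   -  911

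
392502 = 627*626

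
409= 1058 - 649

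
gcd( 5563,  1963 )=1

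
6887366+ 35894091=42781457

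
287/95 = 3+2/95 = 3.02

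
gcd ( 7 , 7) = 7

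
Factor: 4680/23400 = 1/5 = 5^( - 1)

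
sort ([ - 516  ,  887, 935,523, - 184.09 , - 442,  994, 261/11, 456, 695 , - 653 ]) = [ - 653, - 516, - 442, - 184.09, 261/11, 456,523, 695, 887, 935, 994 ] 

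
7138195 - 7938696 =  - 800501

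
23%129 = 23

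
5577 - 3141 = 2436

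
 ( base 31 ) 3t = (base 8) 172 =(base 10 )122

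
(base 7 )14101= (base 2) 111011101111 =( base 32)3NF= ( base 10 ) 3823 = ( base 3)12020121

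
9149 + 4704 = 13853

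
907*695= 630365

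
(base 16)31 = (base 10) 49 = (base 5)144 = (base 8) 61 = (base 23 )23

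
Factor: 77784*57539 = 4475613576 = 2^3*3^1*7^1*163^1  *  353^1*  463^1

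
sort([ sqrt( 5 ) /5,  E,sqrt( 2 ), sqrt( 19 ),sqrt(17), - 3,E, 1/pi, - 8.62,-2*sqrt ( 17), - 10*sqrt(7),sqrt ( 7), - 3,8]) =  [-10*sqrt( 7 ), -8.62, - 2*sqrt( 17 ),-3  , - 3,1/pi,sqrt(5 )/5, sqrt(2), sqrt( 7),E,  E,sqrt(17), sqrt( 19 ), 8]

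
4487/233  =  19+60/233 = 19.26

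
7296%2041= 1173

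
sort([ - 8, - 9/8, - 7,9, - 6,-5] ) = [-8, - 7, - 6,  -  5, - 9/8, 9] 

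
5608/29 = 193+11/29 =193.38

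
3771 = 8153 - 4382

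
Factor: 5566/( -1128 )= -2783/564 = -2^(-2 )*3^(-1)*11^2*23^1*47^(-1 ) 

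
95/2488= 95/2488 = 0.04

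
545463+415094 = 960557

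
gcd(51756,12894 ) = 6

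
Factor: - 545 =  - 5^1*109^1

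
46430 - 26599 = 19831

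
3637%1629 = 379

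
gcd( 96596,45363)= 1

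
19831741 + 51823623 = 71655364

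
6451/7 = 921+4/7 = 921.57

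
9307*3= 27921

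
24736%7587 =1975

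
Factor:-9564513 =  - 3^1*7^1 *419^1*1087^1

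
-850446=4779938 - 5630384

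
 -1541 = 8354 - 9895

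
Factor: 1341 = 3^2 * 149^1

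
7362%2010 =1332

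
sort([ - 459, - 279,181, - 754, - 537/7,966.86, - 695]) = [ - 754, - 695, - 459, - 279, - 537/7, 181,966.86]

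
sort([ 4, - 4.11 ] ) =[-4.11, 4]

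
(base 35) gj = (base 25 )N4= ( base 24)103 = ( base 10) 579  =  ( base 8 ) 1103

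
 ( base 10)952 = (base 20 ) 27c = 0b1110111000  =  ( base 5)12302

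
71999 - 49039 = 22960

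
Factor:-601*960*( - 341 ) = 196743360 = 2^6*3^1*5^1*11^1*31^1*601^1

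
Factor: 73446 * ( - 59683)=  - 2^1 * 3^1*  13^1*4591^1*12241^1 =-  4383477618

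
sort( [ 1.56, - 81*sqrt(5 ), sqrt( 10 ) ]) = [ - 81*sqrt(5 ), 1.56,sqrt(10)]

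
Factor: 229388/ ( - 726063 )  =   - 2^2*3^ ( - 1)*13^ (-1)*18617^( - 1)*57347^1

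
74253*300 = 22275900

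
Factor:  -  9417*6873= - 64723041= - 3^2*29^1*43^1*73^1 * 79^1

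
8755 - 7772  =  983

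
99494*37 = 3681278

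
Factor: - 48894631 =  - 48894631^1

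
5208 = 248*21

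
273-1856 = -1583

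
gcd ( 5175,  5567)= 1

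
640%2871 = 640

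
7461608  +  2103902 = 9565510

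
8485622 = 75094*113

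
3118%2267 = 851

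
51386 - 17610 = 33776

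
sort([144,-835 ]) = [ -835 , 144]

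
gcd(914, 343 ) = 1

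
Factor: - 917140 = - 2^2*5^1*7^1*6551^1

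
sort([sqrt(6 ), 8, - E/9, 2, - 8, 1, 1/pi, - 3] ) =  [ - 8, - 3, - E/9, 1/pi,1, 2, sqrt(6),8]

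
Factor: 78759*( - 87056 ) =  - 6856443504 = - 2^4*3^3 * 2917^1*5441^1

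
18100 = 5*3620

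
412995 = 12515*33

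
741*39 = 28899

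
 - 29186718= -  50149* 582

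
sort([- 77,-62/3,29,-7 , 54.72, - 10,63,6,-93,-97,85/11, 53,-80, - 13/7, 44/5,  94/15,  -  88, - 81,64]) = [ - 97, - 93,-88,- 81,  -  80, - 77,-62/3, - 10,-7,-13/7,  6,94/15,85/11 , 44/5,29, 53, 54.72, 63, 64] 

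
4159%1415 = 1329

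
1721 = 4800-3079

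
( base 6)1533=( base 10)417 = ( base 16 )1A1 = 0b110100001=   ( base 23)I3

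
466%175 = 116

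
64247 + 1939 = 66186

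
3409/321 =3409/321= 10.62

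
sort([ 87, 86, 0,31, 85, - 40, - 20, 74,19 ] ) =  [ - 40, - 20 , 0, 19,31, 74, 85 , 86 , 87 ]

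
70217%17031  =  2093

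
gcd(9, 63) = 9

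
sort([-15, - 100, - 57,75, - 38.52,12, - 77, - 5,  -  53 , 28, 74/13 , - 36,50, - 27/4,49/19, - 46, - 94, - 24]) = [  -  100,- 94,-77, - 57, - 53 , - 46, - 38.52,- 36,-24, - 15, - 27/4, - 5, 49/19,74/13, 12,28,50,75] 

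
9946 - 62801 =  - 52855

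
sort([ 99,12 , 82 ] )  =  [12, 82,99 ] 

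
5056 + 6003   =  11059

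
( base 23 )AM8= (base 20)EA4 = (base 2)1011010101100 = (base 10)5804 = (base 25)974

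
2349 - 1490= 859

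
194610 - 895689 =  - 701079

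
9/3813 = 3/1271 = 0.00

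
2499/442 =147/26 = 5.65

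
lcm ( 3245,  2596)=12980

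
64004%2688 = 2180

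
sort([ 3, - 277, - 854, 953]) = [ - 854, - 277, 3, 953] 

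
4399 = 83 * 53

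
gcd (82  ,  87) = 1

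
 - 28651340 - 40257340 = - 68908680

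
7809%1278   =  141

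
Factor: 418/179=2^1*11^1 * 19^1 * 179^( - 1) 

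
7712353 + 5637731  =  13350084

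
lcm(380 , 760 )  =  760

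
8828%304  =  12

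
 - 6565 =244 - 6809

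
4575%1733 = 1109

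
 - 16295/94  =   - 174  +  61/94 = -173.35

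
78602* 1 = 78602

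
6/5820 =1/970 = 0.00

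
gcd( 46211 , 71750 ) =1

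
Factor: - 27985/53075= - 5^(-1)*11^(  -  1)*29^1 = - 29/55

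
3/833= 3/833 = 0.00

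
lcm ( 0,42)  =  0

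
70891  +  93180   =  164071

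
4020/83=4020/83 = 48.43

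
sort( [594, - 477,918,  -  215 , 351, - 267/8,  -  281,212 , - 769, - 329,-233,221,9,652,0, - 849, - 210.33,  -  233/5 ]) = [ - 849, - 769 , - 477, - 329, - 281, - 233, - 215, - 210.33,-233/5, - 267/8, 0,9,  212,221,351, 594,  652,918 ] 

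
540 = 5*108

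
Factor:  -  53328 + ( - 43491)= - 3^1*59^1*547^1  =  - 96819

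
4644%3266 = 1378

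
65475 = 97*675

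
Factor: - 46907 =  - 7^1*6701^1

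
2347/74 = 31 + 53/74 = 31.72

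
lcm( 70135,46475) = 3857425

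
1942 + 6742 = 8684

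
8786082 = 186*47237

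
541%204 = 133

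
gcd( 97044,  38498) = 2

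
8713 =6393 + 2320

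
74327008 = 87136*853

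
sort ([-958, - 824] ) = [ - 958, - 824] 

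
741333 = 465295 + 276038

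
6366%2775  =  816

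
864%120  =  24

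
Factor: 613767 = 3^1*  7^1 * 11^1*2657^1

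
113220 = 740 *153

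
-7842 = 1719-9561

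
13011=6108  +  6903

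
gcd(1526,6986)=14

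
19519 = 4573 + 14946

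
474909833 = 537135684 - 62225851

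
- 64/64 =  - 1 = - 1.00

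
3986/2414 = 1 + 786/1207 = 1.65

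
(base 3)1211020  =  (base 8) 2461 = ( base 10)1329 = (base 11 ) AA9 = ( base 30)1e9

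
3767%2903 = 864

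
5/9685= 1/1937 =0.00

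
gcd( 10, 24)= 2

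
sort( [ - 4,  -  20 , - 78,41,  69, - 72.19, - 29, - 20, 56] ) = [ - 78, - 72.19,-29, - 20, - 20,  -  4,41, 56, 69]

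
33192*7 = 232344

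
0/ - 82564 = 0/1  =  -0.00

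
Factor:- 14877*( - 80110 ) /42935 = 2^1*3^3*19^1*29^1*31^(-1)*277^( - 1 )*8011^1 = 238359294/8587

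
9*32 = 288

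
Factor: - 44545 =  - 5^1*59^1* 151^1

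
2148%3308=2148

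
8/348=2/87  =  0.02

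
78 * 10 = 780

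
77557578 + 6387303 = 83944881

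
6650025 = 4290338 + 2359687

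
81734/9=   9081+5/9 = 9081.56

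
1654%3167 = 1654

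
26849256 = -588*( - 45662)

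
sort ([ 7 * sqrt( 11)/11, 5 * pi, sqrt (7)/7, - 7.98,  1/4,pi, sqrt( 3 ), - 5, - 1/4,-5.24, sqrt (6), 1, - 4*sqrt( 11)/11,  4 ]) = [ - 7.98, - 5.24,-5, - 4*sqrt( 11)/11,-1/4, 1/4,sqrt( 7) /7,1, sqrt (3), 7*sqrt( 11)/11, sqrt ( 6),pi,4,5*pi ] 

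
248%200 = 48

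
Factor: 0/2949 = 0^1 = 0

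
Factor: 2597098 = 2^1* 7^2*26501^1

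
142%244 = 142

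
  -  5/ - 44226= 5/44226 = 0.00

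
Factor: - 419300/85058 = - 2^1*5^2*7^1*71^ ( - 1) = - 350/71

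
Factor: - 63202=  - 2^1*31601^1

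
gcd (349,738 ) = 1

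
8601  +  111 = 8712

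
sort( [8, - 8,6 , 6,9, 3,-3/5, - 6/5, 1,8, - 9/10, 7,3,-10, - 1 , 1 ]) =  [ - 10, - 8, - 6/5, - 1, - 9/10, -3/5,1,1,3,3,6, 6, 7,8,8,9]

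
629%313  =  3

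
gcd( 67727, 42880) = 1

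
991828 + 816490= 1808318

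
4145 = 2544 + 1601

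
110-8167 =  - 8057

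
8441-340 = 8101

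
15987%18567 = 15987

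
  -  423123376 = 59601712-482725088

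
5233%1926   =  1381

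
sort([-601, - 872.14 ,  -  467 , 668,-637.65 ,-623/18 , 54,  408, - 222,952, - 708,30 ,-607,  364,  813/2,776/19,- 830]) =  [- 872.14, - 830, - 708,-637.65, - 607, - 601 , - 467, - 222, - 623/18, 30, 776/19,54,  364, 813/2,408,668 , 952] 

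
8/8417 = 8/8417 = 0.00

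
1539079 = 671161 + 867918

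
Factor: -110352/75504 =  - 19/13 = - 13^( -1)*19^1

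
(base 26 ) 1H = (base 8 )53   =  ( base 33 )1a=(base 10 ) 43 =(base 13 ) 34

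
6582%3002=578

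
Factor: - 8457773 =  - 1303^1*6491^1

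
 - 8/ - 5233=8/5233= 0.00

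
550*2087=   1147850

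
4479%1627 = 1225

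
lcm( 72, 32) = 288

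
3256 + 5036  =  8292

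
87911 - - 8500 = 96411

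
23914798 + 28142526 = 52057324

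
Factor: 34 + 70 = 2^3 * 13^1 = 104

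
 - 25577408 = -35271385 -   -  9693977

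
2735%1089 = 557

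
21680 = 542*40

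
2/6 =1/3=0.33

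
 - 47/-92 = 47/92 = 0.51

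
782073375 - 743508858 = 38564517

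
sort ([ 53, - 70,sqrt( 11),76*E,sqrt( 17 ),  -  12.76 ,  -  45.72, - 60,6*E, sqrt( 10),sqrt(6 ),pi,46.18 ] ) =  [ - 70,-60, - 45.72, - 12.76,  sqrt( 6),pi,  sqrt (10), sqrt ( 11 ),sqrt(17 ),6*E,  46.18,53, 76 * E ] 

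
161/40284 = 161/40284 = 0.00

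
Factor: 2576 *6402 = 2^5*3^1 * 7^1*11^1*23^1*97^1 = 16491552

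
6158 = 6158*1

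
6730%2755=1220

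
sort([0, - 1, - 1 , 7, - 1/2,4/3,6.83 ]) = [ - 1, - 1, - 1/2, 0, 4/3, 6.83,7 ]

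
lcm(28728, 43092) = 86184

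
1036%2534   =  1036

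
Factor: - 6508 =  - 2^2*1627^1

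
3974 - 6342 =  - 2368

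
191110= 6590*29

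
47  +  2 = 49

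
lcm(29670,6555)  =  563730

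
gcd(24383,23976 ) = 37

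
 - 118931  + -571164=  - 690095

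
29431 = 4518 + 24913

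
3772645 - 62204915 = - 58432270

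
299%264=35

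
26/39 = 2/3 = 0.67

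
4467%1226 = 789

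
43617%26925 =16692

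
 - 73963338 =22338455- 96301793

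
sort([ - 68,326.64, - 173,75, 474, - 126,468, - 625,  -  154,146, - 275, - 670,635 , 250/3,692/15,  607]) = [ - 670, - 625, - 275, - 173, - 154, - 126, -68,692/15, 75,250/3,146,326.64 , 468,474,607,635 ]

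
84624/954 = 88  +  112/159 = 88.70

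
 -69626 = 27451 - 97077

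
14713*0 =0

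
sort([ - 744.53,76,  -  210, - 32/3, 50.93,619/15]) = [ - 744.53, - 210, - 32/3, 619/15,50.93,76 ]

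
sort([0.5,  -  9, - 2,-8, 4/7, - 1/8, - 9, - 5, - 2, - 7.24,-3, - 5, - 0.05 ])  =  [  -  9 , - 9, - 8, - 7.24, - 5,  -  5,- 3, - 2, - 2,-1/8, - 0.05, 0.5,4/7]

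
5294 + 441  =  5735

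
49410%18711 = 11988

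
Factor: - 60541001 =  - 60541001^1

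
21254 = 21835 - 581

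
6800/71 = 6800/71 = 95.77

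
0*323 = 0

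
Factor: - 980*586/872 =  - 71785/109  =  - 5^1*7^2*109^( - 1)* 293^1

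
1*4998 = 4998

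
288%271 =17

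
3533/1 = 3533= 3533.00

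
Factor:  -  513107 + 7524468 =7011361 = 7^2*17^1*19^1 *443^1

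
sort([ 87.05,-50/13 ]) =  [ - 50/13,87.05]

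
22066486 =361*61126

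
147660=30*4922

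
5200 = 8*650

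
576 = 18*32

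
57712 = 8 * 7214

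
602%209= 184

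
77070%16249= 12074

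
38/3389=38/3389=0.01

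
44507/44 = 1011  +  23/44 = 1011.52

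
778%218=124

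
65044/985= 65044/985 =66.03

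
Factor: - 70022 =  - 2^1*157^1*223^1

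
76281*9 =686529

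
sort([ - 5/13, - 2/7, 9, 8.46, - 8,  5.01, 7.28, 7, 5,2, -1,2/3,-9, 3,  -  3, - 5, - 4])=[ - 9, - 8,  -  5, - 4, - 3, - 1, - 5/13, - 2/7, 2/3, 2 , 3,5, 5.01, 7 , 7.28,  8.46, 9]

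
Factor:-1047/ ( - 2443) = 3^1*7^(- 1) = 3/7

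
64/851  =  64/851 = 0.08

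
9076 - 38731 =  - 29655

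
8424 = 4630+3794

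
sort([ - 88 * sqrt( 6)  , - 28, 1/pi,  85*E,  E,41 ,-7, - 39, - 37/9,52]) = [ - 88*sqrt( 6), - 39, - 28, - 7, - 37/9,  1/pi,E,  41,52,  85*E ]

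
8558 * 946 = 8095868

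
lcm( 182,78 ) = 546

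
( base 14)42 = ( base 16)3A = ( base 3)2011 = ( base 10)58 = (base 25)28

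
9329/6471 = 1+ 2858/6471 = 1.44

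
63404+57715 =121119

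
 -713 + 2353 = 1640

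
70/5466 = 35/2733 = 0.01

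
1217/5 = 243+2/5 = 243.40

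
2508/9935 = 2508/9935= 0.25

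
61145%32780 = 28365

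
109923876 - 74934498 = 34989378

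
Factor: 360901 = 360901^1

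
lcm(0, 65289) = 0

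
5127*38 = 194826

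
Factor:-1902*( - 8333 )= 15849366 = 2^1* 3^1*13^1*317^1 * 641^1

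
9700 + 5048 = 14748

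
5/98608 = 5/98608 = 0.00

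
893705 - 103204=790501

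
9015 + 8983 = 17998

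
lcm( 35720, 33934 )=678680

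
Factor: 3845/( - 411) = -3^( - 1)*5^1*137^ ( - 1 )*769^1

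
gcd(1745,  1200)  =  5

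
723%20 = 3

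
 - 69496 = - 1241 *56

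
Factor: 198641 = 198641^1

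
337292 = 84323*4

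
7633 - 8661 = -1028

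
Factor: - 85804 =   -  2^2*19^1*1129^1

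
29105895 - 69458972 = -40353077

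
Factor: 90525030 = 2^1*3^1 * 5^1*1123^1*2687^1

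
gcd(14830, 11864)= 2966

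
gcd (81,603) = 9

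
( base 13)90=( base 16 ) 75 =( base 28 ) 45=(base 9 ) 140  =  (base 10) 117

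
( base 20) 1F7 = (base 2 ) 1011000011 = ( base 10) 707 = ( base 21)1CE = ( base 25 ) 137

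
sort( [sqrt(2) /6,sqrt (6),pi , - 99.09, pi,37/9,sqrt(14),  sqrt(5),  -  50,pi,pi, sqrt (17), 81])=[ - 99.09, - 50,sqrt (2)/6, sqrt(5 ), sqrt(6 ), pi,  pi,pi, pi,sqrt( 14 ),37/9,sqrt(17), 81]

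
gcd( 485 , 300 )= 5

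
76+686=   762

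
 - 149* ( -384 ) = 57216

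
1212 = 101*12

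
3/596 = 3/596 = 0.01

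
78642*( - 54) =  -4246668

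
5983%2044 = 1895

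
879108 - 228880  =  650228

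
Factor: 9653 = 7^2*197^1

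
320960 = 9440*34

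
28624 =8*3578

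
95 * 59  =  5605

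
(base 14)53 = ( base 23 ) 34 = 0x49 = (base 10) 73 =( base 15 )4D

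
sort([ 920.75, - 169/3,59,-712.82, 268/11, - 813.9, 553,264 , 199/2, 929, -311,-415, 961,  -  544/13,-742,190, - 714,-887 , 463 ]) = [ - 887, - 813.9 ,  -  742,  -  714, - 712.82, - 415, - 311,-169/3,- 544/13,268/11 , 59,199/2,190 , 264,  463 , 553,  920.75,929, 961 ] 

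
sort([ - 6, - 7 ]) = [ - 7,-6 ] 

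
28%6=4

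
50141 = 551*91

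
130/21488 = 65/10744 = 0.01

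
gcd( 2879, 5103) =1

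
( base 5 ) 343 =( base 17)5D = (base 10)98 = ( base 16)62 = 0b1100010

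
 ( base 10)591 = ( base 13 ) 366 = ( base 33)hu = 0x24f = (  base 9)726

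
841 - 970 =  - 129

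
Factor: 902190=2^1*3^1*5^1*17^1*29^1*61^1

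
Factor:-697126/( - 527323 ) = 2^1*17^ (-1)*31019^( - 1)*348563^1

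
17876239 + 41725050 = 59601289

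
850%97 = 74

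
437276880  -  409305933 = 27970947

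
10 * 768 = 7680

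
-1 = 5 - 6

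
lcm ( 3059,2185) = 15295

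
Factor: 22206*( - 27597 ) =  - 612818982 = - 2^1 * 3^2*3701^1*9199^1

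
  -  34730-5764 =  - 40494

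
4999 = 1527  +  3472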